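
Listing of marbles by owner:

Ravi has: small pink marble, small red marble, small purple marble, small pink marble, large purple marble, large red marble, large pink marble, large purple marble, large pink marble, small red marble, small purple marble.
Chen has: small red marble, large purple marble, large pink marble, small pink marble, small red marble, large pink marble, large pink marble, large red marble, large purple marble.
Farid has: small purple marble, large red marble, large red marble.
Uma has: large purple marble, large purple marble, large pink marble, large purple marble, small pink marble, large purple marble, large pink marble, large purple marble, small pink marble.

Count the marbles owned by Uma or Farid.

Farid: 3; Uma: 9; together 3 + 9 = 12.

12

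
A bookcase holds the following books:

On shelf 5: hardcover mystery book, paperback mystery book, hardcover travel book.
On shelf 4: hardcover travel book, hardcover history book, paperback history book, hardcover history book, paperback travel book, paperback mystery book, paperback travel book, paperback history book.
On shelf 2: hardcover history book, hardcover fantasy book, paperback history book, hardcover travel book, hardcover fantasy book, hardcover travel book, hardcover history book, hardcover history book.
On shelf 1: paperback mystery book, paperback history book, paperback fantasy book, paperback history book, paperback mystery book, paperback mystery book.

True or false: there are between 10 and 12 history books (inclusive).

True

history books: 10.
The claim requires 10 ≤ 10 ≤ 12, which holds.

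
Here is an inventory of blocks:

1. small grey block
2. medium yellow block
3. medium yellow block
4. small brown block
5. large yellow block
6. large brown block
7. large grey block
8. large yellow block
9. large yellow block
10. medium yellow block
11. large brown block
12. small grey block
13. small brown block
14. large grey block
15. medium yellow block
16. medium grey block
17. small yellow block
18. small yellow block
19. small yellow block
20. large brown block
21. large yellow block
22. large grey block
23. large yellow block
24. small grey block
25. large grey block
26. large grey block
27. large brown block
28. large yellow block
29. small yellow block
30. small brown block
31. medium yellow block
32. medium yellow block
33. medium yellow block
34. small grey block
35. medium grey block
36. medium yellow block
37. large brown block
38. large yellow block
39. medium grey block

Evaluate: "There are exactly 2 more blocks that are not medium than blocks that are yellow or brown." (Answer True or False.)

|blocks that are not medium| = 28.
|blocks that are yellow or brown| = 27.
The claim requires 28 − 27 (= 1) to equal 2, which does not hold.

False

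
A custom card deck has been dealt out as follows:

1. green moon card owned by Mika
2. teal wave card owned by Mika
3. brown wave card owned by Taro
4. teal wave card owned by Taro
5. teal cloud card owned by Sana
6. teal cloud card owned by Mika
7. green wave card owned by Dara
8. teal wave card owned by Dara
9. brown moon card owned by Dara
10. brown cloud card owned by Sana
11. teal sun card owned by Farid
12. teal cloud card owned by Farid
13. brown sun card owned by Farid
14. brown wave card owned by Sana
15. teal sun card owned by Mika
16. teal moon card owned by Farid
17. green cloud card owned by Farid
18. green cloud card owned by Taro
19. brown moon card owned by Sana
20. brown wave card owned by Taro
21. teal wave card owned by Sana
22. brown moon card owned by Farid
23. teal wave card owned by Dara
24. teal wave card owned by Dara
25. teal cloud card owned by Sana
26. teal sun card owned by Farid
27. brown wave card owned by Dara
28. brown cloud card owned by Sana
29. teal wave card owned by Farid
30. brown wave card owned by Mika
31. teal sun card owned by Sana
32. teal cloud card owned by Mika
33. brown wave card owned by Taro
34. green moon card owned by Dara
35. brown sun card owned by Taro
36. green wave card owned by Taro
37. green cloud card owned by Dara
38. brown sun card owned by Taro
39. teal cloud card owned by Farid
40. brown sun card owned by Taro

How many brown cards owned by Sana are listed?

4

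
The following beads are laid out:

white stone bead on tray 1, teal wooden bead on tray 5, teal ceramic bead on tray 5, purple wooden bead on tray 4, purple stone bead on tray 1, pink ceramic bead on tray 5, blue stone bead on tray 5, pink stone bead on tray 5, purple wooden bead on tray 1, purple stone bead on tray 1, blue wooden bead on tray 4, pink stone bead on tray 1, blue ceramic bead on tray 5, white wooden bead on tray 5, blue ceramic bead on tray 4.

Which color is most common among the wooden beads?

purple

Counts by color (restricted to wooden beads): purple 2, white 1, teal 1, blue 1.
The maximum is 2, held uniquely by purple.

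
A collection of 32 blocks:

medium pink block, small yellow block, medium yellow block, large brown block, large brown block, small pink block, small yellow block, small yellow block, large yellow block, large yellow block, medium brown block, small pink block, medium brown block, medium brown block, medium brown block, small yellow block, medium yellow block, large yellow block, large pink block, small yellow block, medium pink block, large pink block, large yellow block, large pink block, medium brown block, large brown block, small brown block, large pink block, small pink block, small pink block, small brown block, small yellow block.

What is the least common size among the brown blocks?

small

Counts by size (restricted to brown blocks): medium 5, large 3, small 2.
The minimum is 2, held uniquely by small.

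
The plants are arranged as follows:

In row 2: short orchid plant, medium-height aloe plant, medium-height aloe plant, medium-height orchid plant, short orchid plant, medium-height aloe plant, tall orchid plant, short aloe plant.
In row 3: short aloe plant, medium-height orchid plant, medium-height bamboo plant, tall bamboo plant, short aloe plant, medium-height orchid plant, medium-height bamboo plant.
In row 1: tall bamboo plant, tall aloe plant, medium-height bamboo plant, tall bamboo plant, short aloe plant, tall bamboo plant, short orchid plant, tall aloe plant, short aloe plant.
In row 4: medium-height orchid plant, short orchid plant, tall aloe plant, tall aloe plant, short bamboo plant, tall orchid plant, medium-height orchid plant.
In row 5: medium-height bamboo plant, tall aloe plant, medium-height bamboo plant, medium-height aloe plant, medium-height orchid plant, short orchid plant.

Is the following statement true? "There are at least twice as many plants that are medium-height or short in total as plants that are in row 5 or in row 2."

False

There are 26 plants that are medium-height or short.
There are 14 plants in row 5 or in row 2.
The claim requires 26 ≥ 2 × 14 = 28, which does not hold.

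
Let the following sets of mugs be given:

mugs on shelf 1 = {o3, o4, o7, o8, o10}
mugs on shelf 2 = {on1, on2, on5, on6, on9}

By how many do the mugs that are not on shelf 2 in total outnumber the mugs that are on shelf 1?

mugs that are not on shelf 2: 5.
mugs on shelf 1: 5.
5 − 5 = 0.

0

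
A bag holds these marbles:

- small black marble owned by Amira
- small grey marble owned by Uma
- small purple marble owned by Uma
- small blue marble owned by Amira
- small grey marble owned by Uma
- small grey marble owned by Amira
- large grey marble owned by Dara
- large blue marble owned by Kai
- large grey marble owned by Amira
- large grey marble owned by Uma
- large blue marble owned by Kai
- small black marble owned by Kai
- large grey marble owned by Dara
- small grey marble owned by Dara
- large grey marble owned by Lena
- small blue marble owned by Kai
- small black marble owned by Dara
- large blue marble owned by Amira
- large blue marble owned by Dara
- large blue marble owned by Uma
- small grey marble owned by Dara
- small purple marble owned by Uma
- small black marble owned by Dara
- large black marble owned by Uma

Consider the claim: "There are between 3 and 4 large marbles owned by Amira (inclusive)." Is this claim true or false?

|large marbles owned by Amira| = 2.
The claim requires 3 ≤ 2 ≤ 4, which does not hold.

False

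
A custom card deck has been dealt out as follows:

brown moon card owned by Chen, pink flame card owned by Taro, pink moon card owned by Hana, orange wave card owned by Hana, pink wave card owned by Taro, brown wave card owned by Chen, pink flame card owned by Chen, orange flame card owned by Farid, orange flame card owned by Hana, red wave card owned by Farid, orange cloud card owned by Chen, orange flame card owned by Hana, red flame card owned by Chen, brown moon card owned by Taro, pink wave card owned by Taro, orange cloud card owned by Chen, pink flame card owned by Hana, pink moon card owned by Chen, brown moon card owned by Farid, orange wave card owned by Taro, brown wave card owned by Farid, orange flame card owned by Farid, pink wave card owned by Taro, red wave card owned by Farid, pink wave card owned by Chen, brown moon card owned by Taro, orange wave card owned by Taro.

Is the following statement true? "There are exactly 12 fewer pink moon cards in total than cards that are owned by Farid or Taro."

pink moon cards: 2.
cards owned by Farid or Taro: 14.
The claim requires 14 − 2 (= 12) to equal 12, which holds.

True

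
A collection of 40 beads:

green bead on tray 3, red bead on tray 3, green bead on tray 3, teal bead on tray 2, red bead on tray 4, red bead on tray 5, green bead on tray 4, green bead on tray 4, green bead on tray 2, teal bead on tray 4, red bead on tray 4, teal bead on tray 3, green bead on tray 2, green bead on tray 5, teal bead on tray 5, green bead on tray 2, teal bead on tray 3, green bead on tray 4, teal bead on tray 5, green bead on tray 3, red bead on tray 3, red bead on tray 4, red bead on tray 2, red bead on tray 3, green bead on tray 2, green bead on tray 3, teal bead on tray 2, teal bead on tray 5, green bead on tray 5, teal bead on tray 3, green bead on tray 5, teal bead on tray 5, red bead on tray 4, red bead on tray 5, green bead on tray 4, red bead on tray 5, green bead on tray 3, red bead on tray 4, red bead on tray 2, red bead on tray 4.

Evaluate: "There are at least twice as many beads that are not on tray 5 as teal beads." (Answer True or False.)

True

|beads that are not on tray 5| = 30.
|teal beads| = 10.
The claim requires 30 ≥ 2 × 10 = 20, which holds.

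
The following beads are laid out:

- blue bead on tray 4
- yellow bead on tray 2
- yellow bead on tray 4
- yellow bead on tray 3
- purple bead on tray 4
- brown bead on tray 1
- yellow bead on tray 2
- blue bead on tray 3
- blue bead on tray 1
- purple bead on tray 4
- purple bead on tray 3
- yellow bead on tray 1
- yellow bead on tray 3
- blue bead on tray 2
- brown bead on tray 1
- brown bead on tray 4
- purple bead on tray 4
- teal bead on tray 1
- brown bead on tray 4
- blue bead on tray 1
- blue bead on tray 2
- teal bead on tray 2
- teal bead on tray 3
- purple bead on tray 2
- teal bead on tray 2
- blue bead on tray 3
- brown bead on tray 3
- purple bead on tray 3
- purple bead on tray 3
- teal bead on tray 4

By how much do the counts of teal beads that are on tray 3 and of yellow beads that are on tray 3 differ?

teal beads on tray 3: 1. yellow beads on tray 3: 2.
|1 − 2| = 2 − 1 = 1.

1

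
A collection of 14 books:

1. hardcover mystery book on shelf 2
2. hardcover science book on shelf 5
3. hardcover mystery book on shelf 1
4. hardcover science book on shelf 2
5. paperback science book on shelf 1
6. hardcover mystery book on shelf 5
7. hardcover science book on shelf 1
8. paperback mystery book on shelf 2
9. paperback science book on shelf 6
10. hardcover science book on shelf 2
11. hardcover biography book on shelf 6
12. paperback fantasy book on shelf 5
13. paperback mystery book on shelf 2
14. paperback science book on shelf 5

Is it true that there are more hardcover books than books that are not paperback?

|hardcover books| = 8.
|books that are not paperback| = 8.
The claim requires 8 > 8, which does not hold.

False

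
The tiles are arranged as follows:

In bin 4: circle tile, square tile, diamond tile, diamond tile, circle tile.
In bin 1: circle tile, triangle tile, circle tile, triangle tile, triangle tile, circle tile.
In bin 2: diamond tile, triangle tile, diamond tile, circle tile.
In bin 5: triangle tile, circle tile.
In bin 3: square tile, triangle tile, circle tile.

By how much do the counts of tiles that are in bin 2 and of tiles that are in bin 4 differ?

tiles in bin 2: 4. tiles in bin 4: 5.
|4 − 5| = 5 − 4 = 1.

1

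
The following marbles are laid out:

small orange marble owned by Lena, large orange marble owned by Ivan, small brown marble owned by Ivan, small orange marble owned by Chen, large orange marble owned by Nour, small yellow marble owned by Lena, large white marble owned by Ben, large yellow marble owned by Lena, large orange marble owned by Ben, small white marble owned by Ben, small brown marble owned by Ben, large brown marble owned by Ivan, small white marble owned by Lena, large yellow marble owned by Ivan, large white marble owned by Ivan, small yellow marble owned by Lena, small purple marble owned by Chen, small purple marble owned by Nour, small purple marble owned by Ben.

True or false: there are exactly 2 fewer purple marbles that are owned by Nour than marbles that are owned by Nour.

purple marbles owned by Nour: 1.
marbles owned by Nour: 2.
The claim requires 2 − 1 (= 1) to equal 2, which does not hold.

False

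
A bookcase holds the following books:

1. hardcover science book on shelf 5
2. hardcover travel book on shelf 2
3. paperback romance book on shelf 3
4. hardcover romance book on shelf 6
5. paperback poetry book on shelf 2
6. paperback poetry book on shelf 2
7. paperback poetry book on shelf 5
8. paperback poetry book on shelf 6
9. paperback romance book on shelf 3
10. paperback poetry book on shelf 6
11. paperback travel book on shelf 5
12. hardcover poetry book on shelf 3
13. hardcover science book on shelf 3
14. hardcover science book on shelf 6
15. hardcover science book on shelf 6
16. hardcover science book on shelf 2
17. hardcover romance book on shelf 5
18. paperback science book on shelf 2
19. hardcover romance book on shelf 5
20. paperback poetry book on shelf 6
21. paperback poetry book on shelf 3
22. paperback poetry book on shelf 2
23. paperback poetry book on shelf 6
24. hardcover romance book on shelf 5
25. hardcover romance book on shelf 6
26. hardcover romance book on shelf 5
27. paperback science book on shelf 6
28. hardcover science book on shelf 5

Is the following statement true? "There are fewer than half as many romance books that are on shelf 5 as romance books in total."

|romance books on shelf 5| = 4.
|romance books| = 8.
The claim requires 2 × 4 = 8 < 8, which does not hold.

False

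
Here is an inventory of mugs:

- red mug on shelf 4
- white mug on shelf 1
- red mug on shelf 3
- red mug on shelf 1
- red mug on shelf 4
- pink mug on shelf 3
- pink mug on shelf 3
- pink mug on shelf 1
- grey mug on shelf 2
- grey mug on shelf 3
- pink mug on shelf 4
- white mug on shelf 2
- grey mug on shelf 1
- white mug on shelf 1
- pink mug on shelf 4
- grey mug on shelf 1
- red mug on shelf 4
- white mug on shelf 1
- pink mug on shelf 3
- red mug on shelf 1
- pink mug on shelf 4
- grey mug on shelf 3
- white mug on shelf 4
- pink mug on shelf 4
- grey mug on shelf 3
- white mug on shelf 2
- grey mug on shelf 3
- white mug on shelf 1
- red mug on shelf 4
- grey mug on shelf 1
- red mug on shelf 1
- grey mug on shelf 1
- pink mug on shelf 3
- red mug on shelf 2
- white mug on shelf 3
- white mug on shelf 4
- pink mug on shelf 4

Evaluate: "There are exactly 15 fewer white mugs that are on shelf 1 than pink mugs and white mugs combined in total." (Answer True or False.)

True

|white mugs on shelf 1| = 4.
pink mugs: 10; white mugs: 9; combined: 10 + 9 = 19.
The claim requires 19 − 4 (= 15) to equal 15, which holds.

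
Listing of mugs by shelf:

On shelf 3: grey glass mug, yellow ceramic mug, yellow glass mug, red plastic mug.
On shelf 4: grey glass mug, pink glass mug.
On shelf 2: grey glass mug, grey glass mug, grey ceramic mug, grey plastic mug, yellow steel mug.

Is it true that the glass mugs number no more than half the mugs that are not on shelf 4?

False

There are 6 glass mugs.
There are 9 mugs that are not on shelf 4.
The claim requires 2 × 6 = 12 ≤ 9, which does not hold.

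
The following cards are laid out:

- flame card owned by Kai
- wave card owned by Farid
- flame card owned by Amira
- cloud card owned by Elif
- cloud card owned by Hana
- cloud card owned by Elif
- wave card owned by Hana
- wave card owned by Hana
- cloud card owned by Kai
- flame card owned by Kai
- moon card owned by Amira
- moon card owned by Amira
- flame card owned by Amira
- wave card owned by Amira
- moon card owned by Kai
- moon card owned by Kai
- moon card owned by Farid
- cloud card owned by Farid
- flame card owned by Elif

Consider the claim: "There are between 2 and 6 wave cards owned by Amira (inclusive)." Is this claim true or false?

|wave cards owned by Amira| = 1.
The claim requires 2 ≤ 1 ≤ 6, which does not hold.

False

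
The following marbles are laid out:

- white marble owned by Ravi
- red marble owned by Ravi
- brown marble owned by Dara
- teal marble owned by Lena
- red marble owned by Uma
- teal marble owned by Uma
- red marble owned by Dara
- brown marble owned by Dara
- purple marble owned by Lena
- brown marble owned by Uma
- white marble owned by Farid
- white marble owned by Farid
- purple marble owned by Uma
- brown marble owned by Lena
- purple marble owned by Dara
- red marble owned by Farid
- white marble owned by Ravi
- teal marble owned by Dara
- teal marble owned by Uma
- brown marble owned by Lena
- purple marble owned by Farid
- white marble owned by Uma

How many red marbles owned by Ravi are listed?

1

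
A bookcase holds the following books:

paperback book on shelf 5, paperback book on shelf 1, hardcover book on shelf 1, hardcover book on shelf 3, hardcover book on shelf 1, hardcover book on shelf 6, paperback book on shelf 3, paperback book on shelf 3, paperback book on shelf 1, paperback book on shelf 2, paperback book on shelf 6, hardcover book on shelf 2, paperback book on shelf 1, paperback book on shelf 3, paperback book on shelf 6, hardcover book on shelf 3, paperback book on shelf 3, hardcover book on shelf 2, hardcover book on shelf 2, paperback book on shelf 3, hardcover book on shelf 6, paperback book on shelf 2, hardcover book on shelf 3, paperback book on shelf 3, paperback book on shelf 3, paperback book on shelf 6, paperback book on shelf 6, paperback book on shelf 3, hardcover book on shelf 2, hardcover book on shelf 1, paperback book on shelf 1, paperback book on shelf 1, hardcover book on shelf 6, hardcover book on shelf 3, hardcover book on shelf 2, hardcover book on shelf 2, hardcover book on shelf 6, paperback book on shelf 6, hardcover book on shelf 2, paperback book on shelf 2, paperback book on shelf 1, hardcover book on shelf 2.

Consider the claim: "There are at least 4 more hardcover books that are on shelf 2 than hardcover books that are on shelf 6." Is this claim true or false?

hardcover books on shelf 2: 8.
hardcover books on shelf 6: 4.
The claim requires 8 − 4 = 4 ≥ 4, which holds.

True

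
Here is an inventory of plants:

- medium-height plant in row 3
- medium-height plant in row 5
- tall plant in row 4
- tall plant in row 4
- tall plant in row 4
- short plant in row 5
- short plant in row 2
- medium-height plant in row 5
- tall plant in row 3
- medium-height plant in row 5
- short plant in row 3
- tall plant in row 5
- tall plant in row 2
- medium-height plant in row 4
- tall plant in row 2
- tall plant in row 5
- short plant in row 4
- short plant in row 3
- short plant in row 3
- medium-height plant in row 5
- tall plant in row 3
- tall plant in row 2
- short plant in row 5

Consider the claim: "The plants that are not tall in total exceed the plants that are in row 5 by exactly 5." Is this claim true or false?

There are 13 plants that are not tall.
There are 8 plants in row 5.
The claim requires 13 − 8 (= 5) to equal 5, which holds.

True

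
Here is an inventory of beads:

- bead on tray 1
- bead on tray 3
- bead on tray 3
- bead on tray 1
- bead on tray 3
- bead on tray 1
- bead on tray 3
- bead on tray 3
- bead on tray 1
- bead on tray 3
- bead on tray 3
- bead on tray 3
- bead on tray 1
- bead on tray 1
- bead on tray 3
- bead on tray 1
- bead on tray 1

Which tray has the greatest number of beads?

tray 3

Counts by tray: tray 3→9, tray 1→8.
The maximum is 9, held uniquely by tray 3.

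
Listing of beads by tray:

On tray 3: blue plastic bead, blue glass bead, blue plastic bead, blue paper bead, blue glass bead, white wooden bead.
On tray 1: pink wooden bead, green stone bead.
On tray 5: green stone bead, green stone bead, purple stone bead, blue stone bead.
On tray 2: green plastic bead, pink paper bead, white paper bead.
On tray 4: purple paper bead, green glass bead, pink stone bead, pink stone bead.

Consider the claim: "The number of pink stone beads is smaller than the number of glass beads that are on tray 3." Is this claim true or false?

False

|pink stone beads| = 2.
|glass beads on tray 3| = 2.
The claim requires 2 < 2, which does not hold.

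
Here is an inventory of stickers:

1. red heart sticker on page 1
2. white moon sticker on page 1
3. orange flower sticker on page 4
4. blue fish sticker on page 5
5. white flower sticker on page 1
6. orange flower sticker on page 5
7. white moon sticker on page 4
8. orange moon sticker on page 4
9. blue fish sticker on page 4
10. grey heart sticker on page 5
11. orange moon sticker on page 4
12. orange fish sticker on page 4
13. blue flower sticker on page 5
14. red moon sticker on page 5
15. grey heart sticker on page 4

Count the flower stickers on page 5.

2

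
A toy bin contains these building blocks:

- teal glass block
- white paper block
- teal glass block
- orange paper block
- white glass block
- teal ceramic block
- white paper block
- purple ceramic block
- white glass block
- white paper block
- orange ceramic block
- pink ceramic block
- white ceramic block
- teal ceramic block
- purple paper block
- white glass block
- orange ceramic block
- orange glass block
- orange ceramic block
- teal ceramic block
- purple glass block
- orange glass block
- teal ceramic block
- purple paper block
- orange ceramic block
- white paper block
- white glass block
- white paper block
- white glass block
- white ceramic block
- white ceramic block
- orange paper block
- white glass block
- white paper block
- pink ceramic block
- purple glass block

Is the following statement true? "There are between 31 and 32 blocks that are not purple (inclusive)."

True

blocks that are not purple: 31.
The claim requires 31 ≤ 31 ≤ 32, which holds.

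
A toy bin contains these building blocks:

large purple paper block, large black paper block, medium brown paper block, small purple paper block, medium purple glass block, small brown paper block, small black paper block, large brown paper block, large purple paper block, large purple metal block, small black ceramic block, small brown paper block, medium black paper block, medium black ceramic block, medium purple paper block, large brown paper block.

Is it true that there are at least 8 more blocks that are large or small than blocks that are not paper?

False

There are 11 blocks that are large or small.
There are 4 blocks that are not paper.
The claim requires 11 − 4 = 7 ≥ 8, which does not hold.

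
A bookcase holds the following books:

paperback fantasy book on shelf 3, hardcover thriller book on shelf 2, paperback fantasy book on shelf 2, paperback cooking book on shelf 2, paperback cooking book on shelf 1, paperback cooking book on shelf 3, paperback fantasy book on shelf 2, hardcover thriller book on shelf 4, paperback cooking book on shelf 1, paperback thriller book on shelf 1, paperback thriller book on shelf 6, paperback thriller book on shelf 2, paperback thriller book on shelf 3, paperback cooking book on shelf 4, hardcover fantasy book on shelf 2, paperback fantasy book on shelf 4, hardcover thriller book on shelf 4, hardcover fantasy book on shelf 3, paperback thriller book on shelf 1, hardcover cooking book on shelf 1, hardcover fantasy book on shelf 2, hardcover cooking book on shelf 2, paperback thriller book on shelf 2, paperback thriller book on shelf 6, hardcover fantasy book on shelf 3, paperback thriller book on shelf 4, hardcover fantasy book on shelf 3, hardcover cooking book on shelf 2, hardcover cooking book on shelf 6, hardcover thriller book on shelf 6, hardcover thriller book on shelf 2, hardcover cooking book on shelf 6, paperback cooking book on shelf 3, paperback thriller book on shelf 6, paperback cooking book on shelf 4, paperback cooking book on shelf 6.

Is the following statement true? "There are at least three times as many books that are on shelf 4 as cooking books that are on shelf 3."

True

books on shelf 4: 6.
cooking books on shelf 3: 2.
The claim requires 6 ≥ 3 × 2 = 6, which holds.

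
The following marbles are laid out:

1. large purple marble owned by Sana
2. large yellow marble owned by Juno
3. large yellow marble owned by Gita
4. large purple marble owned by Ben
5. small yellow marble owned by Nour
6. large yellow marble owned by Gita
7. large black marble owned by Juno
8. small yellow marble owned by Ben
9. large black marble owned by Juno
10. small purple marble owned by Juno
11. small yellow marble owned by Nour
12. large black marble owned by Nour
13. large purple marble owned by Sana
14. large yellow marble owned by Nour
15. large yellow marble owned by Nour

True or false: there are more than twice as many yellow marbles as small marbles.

|yellow marbles| = 8.
|small marbles| = 4.
The claim requires 8 > 2 × 4 = 8, which does not hold.

False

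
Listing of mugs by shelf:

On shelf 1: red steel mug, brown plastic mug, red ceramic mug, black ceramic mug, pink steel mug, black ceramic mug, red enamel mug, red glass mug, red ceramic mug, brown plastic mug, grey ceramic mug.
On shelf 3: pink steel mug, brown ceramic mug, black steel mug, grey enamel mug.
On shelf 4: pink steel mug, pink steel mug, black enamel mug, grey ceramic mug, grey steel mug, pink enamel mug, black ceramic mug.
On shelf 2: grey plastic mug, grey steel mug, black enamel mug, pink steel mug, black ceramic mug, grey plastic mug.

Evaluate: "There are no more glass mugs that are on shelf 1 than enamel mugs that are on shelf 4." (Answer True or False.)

True

glass mugs on shelf 1: 1.
enamel mugs on shelf 4: 2.
The claim requires 1 ≤ 2, which holds.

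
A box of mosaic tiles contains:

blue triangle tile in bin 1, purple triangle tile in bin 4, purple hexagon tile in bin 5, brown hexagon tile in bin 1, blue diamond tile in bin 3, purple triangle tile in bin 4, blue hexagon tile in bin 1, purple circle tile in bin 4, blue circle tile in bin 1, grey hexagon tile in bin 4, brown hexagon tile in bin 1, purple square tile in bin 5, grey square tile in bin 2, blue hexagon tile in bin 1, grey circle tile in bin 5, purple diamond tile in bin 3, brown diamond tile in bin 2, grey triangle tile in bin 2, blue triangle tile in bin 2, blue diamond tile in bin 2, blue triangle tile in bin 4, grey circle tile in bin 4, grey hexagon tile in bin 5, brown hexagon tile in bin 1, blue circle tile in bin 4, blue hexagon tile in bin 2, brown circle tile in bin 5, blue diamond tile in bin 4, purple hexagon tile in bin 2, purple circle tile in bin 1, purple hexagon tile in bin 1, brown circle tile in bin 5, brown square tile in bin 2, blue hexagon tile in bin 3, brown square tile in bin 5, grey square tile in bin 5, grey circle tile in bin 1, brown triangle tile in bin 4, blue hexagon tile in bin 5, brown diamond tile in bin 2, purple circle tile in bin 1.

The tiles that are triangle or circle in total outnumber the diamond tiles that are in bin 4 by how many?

tiles that are triangle or circle: 17.
diamond tiles in bin 4: 1.
17 − 1 = 16.

16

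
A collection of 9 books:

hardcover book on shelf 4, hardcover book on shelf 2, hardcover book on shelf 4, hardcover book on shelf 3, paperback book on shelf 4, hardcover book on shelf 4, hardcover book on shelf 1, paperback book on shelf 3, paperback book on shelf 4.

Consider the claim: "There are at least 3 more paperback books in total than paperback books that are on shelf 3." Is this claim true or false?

|paperback books| = 3.
|paperback books on shelf 3| = 1.
The claim requires 3 − 1 = 2 ≥ 3, which does not hold.

False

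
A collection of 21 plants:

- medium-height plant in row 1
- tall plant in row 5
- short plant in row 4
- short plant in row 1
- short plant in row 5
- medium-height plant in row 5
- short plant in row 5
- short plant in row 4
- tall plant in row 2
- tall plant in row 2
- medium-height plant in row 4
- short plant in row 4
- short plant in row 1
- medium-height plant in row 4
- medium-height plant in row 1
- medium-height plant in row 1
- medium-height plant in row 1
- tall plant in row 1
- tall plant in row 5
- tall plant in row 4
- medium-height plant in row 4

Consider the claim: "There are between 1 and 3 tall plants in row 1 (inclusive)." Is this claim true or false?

There is 1 tall plant in row 1.
The claim requires 1 ≤ 1 ≤ 3, which holds.

True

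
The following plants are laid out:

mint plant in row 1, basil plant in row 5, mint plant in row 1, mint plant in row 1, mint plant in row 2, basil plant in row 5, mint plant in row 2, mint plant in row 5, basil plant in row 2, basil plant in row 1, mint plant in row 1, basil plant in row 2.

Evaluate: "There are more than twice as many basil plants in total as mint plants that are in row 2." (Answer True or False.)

basil plants: 5.
mint plants in row 2: 2.
The claim requires 5 > 2 × 2 = 4, which holds.

True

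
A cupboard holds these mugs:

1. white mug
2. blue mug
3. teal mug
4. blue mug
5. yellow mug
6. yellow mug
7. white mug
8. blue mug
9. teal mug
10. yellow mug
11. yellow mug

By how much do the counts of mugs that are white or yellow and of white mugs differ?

mugs that are white or yellow: 6. white mugs: 2.
|6 − 2| = 6 − 2 = 4.

4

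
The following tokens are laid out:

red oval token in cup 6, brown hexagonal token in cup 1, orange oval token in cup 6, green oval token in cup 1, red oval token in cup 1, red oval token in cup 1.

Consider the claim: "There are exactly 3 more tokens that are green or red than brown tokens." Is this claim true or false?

tokens that are green or red: 4.
brown tokens: 1.
The claim requires 4 − 1 (= 3) to equal 3, which holds.

True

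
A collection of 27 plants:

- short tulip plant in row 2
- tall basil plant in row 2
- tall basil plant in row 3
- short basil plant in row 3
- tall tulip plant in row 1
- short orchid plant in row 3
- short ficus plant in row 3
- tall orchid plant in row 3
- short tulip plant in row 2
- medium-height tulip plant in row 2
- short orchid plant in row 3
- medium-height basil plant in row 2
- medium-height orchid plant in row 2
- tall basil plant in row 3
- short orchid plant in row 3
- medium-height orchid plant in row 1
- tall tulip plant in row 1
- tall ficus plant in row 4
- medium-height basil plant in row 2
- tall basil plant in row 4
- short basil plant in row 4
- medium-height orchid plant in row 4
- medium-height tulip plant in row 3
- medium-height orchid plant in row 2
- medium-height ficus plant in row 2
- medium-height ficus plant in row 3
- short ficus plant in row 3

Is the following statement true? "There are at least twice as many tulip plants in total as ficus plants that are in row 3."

True

|tulip plants| = 6.
|ficus plants in row 3| = 3.
The claim requires 6 ≥ 2 × 3 = 6, which holds.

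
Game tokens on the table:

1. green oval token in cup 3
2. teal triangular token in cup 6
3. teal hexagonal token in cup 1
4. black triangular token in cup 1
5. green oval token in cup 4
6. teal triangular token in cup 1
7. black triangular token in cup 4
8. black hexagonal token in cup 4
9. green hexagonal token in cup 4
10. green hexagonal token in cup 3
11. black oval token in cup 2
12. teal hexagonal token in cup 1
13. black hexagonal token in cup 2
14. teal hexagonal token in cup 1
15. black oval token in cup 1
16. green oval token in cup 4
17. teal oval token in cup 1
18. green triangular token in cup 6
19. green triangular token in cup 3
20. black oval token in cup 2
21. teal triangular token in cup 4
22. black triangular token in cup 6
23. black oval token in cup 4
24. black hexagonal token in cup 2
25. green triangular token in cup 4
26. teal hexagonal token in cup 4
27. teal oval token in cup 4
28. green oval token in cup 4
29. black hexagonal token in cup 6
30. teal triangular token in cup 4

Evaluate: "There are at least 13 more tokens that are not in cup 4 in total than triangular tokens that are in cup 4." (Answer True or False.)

True

There are 18 tokens that are not in cup 4.
There are 4 triangular tokens in cup 4.
The claim requires 18 − 4 = 14 ≥ 13, which holds.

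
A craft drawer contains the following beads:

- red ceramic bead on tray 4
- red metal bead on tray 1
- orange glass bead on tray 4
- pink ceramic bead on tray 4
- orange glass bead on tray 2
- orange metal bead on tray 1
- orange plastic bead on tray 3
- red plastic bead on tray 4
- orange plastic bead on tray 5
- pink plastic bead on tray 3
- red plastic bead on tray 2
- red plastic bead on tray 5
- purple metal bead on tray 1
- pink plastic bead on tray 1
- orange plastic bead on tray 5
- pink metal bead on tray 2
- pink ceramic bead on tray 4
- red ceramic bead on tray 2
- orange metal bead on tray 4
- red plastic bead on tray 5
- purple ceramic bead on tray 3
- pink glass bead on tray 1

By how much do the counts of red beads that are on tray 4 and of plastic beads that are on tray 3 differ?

0

red beads on tray 4: 2. plastic beads on tray 3: 2.
|2 − 2| = 2 − 2 = 0.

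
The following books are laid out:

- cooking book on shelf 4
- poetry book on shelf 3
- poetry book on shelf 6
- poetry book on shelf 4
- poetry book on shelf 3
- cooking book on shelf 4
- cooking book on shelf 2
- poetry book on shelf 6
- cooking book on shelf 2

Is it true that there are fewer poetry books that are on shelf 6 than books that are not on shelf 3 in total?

|poetry books on shelf 6| = 2.
|books that are not on shelf 3| = 7.
The claim requires 2 < 7, which holds.

True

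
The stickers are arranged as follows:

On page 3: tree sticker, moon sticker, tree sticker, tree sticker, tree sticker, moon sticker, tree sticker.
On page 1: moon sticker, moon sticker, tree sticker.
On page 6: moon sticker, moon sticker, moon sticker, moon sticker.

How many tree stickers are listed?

6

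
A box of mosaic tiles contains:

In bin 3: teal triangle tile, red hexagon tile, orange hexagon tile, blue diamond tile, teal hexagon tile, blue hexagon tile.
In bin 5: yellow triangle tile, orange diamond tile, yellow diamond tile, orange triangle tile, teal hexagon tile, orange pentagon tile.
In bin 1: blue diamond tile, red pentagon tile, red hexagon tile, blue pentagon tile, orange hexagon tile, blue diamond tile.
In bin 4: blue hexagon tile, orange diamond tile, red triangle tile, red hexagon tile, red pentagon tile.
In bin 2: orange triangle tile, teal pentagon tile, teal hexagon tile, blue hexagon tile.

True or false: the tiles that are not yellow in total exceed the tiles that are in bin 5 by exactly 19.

True

There are 25 tiles that are not yellow.
There are 6 tiles in bin 5.
The claim requires 25 − 6 (= 19) to equal 19, which holds.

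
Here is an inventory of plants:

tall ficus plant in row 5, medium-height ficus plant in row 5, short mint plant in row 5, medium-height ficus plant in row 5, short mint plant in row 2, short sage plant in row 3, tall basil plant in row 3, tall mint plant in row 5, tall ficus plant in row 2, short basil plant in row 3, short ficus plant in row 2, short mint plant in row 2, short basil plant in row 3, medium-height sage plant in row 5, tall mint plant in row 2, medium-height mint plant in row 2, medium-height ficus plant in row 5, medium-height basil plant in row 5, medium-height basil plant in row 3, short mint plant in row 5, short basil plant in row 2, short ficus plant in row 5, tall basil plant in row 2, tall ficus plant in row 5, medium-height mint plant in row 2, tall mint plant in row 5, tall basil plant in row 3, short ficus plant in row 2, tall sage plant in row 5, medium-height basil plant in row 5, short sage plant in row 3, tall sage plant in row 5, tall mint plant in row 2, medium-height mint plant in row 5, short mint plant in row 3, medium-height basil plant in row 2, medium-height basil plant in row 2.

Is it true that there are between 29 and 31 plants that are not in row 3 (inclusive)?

True

There are 29 plants that are not in row 3.
The claim requires 29 ≤ 29 ≤ 31, which holds.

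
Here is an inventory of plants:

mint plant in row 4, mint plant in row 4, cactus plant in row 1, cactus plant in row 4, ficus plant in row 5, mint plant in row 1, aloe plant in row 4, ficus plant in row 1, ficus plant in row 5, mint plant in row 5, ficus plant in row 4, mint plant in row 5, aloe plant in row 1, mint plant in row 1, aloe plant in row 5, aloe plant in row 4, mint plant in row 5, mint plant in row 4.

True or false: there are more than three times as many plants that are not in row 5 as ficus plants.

There are 12 plants that are not in row 5.
There are 4 ficus plants.
The claim requires 12 > 3 × 4 = 12, which does not hold.

False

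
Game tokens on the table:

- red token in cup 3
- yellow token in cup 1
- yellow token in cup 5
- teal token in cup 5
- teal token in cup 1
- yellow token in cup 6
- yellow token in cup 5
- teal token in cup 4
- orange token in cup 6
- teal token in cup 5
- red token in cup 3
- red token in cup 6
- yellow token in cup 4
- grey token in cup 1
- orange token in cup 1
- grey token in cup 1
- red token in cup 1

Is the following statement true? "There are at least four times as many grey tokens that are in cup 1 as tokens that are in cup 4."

False

There are 2 grey tokens in cup 1.
There are 2 tokens in cup 4.
The claim requires 2 ≥ 4 × 2 = 8, which does not hold.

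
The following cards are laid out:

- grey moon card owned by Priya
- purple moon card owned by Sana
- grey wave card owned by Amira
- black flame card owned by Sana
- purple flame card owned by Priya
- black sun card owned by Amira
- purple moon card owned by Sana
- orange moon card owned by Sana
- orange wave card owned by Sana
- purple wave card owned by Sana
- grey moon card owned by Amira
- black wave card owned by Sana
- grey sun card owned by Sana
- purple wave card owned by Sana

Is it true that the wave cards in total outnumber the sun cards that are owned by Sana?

There are 5 wave cards.
Count of sun cards owned by Sana: 1.
The claim requires 5 > 1, which holds.

True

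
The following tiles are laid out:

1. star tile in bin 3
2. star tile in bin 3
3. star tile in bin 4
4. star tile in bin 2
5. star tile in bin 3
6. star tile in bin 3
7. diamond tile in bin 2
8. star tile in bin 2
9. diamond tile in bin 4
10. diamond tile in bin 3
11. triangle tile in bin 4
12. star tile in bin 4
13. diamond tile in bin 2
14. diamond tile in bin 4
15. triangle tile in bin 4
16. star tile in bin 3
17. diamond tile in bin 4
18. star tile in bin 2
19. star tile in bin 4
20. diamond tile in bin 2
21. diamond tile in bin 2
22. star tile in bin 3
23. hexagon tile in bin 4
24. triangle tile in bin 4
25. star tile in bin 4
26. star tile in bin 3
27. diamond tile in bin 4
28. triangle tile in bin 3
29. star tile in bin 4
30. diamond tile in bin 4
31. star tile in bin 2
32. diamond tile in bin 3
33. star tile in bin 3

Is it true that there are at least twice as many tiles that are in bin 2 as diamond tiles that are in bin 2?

tiles in bin 2: 8.
diamond tiles in bin 2: 4.
The claim requires 8 ≥ 2 × 4 = 8, which holds.

True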